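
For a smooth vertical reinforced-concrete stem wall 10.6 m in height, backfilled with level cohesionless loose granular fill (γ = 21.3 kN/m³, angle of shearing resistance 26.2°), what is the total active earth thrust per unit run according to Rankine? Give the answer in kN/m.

K_a = tan²(45° − φ/2) = 0.3874.
P_a = ½ K_a γ H² = 0.5 × 0.3874 × 21.3 × 10.6² = 463.6 kN/m.

464 kN/m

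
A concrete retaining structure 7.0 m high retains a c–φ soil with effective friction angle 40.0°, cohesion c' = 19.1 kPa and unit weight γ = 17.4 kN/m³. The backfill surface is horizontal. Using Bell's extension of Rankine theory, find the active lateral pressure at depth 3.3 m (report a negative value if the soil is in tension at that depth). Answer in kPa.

K_a = (1 − sin φ)/(1 + sin φ) = 0.2174.
σ_a = K_a γ z − 2c√K_a = 0.2174×17.4×3.3 − 2×19.1×0.4663 = -5.327 kPa.

-5.33 kPa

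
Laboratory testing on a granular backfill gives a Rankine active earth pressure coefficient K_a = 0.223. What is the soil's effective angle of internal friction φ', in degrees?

K_a = tan²(45° − φ/2) ⇒ 45° − φ/2 = arctan(√0.223) = 25.28°.
φ = 2(45° − 25.28°) = 39.44°.

39.4°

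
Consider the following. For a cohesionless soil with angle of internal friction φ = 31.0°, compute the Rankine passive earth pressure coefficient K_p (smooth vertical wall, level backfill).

3.12

K_p = (1 + sin φ)/(1 − sin φ) = tan²(45° + 31.0°/2) = 3.124.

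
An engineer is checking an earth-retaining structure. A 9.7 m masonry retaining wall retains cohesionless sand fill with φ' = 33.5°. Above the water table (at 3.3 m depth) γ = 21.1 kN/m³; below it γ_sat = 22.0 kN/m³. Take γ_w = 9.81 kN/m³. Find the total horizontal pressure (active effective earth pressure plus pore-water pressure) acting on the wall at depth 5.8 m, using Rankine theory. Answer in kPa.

K_a = (1 − sin φ)/(1 + sin φ) = 0.2887.
γ' = 22.0 − 9.81 = 12.19 kN/m³.
Effective vertical stress at 5.8 m: σ'_v = 21.1×3.3 + 12.19×2.50 = 100.1 kPa.
σ'_h = K_a σ'_v = 0.2887 × 100.1 = 28.90 kPa; u = γ_w × 2.50 = 24.53 kPa.
Total σ_h = 28.90 + 24.53 = 53.43 kPa.

53.4 kPa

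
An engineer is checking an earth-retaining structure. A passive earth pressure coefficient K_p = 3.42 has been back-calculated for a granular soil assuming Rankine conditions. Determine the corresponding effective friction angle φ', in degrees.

K_p = (1+sin φ)/(1−sin φ) ⇒ sin φ = (K_p − 1)/(K_p + 1) = 0.5475.
φ = arcsin(0.5475) = 33.20°.

33.2°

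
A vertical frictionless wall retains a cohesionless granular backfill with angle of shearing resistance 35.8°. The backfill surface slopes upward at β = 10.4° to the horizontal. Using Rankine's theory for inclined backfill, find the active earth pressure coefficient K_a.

0.273

K_a = cos β · (cos β − √(cos²β − cos²φ)) / (cos β + √(cos²β − cos²φ)).
cos β = 0.9836, cos φ = 0.8111, √(cos²β − cos²φ) = 0.5564.
K_a = 0.9836 × (0.9836 − 0.5564)/(0.9836 + 0.5564) = 0.2728.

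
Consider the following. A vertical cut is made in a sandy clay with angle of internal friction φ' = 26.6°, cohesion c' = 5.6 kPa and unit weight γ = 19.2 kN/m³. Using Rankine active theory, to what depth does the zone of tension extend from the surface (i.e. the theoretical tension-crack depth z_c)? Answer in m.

K_a = tan²(45° − 26.6°/2) = 0.3814; √K_a = 0.6176.
The active pressure is zero where K_a γ z = 2c√K_a, so z_c = 2c/(γ√K_a) = 2×5.6/(19.2×0.6176) = 0.9445 m.

0.944 m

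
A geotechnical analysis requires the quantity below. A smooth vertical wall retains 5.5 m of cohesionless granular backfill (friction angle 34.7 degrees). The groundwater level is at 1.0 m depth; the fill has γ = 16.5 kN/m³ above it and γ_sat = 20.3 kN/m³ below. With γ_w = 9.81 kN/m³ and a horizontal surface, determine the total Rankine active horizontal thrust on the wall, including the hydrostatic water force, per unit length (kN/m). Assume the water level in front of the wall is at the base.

K_a = tan²(45° − φ/2) = 0.2745.
γ' = 20.3 − 9.81 = 10.49 kN/m³. Depth below WT = 4.5 m.
σ'_h at WT = K_a γ d_w = 4.529 kPa; at base = 4.529 + K_a γ' × 4.5 = 17.49 kPa.
P₁ (0–1.0 m) = ½×4.529×1.0 = 2.264. P₂ (1.0–5.5 m) = ½(4.529+17.49)×4.5 = 49.53.
P_w = ½ γ_w h₂² = 0.5×9.81×4.5² = 99.33. Total = 2.264+49.53+99.33 = 151.1 kN/m.

151 kN/m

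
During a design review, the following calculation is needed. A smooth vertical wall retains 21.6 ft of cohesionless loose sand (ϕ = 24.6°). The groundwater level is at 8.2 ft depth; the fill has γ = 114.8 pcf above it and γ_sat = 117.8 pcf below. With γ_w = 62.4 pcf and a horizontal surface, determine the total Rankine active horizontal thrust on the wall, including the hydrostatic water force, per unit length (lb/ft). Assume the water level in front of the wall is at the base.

14400 lb/ft

K_a = tan²(45° − φ/2) = 0.4121.
γ' = 117.8 − 62.4 = 55.40 pcf. Depth below WT = 13.4 ft.
σ'_h at WT = K_a γ d_w = 388.0 psf; at base = 388.0 + K_a γ' × 13.4 = 693.9 psf.
P₁ (0–8.2 ft) = ½×388.0×8.2 = 1591. P₂ (8.2–21.6 ft) = ½(388.0+693.9)×13.4 = 7249.
P_w = ½ γ_w h₂² = 0.5×62.4×13.4² = 5602. Total = 1591+7249+5602 = 14440 lb/ft.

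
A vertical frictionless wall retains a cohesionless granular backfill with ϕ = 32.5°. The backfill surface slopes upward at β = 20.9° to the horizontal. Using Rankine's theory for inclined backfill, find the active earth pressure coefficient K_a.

K_a = cos β · (cos β − √(cos²β − cos²φ)) / (cos β + √(cos²β − cos²φ)).
cos β = 0.9342, cos φ = 0.8434, √(cos²β − cos²φ) = 0.4018.
K_a = 0.9342 × (0.9342 − 0.4018)/(0.9342 + 0.4018) = 0.3723.

0.372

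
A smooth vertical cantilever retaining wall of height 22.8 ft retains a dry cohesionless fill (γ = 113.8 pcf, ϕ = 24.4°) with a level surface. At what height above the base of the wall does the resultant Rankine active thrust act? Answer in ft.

K_a = 0.4153.
The pressure distribution is triangular, so the resultant acts at H/3 above the base = 22.8/3 = 7.600 ft.

7.60 ft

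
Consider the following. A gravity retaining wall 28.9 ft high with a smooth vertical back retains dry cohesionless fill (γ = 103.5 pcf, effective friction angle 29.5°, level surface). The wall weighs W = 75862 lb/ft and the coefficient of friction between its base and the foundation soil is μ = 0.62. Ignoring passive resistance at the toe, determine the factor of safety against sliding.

K_a = tan²(45° − 29.5°/2) = 0.3401.
P_a = ½K_aγH² = 0.5×0.3401×103.5×28.9² = 14700 lb/ft, acting at H/3 = 9.633 ft above the base.
FS_sliding = μW / P_a = 0.62×75862 / 14700 = 3.200.

3.20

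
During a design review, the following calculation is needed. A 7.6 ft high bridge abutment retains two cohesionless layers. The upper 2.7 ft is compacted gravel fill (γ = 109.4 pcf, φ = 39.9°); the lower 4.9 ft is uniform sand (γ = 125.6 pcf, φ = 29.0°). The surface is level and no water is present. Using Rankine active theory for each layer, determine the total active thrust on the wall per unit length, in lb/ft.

K_a1 = tan²(45°−39.9°/2) = 0.2184; K_a2 = tan²(45°−29.0°/2) = 0.3470.
Layer 1: σ at base = K_a1 γ₁ h₁ = 64.52 psf; P₁ = ½×64.52×2.7 = 87.10.
Layer 2: σ_v at top = γ₁h₁ = 295.4; σ_h top = K_a2×295.4 = 102.5; σ_h base = K_a2×(295.4+125.6×4.9) = 316.0.
P₂ = ½(102.5+316.0)×4.9 = 1025. Total P_a = 87.10+1025 = 1112 lb/ft.

1110 lb/ft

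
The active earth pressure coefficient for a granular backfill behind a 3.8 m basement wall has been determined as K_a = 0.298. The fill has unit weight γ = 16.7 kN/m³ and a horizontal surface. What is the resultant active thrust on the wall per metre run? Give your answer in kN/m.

35.9 kN/m

P = ½ K_a γ H² = 0.5 × 0.298 × 16.7 × 3.8² = 35.93 kN/m.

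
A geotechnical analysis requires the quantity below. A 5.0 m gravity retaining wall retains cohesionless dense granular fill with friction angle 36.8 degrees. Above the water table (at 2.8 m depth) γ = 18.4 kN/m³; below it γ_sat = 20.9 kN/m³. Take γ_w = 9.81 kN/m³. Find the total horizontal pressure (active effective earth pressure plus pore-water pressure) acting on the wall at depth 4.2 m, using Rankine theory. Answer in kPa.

30.5 kPa

K_a = (1 − sin φ)/(1 + sin φ) = 0.2508.
γ' = 20.9 − 9.81 = 11.09 kN/m³.
Effective vertical stress at 4.2 m: σ'_v = 18.4×2.8 + 11.09×1.40 = 67.05 kPa.
σ'_h = K_a σ'_v = 0.2508 × 67.05 = 16.81 kPa; u = γ_w × 1.40 = 13.73 kPa.
Total σ_h = 16.81 + 13.73 = 30.55 kPa.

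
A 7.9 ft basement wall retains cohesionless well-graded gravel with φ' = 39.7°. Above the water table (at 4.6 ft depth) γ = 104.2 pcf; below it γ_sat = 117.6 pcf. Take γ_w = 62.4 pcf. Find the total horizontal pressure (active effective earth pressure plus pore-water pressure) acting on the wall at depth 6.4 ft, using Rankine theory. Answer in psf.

K_a = (1 − sin φ)/(1 + sin φ) = 0.2204.
γ' = 117.6 − 62.4 = 55.20 pcf.
Effective vertical stress at 6.4 ft: σ'_v = 104.2×4.6 + 55.20×1.80 = 578.7 psf.
σ'_h = K_a σ'_v = 0.2204 × 578.7 = 127.6 psf; u = γ_w × 1.80 = 112.3 psf.
Total σ_h = 127.6 + 112.3 = 239.9 psf.

240 psf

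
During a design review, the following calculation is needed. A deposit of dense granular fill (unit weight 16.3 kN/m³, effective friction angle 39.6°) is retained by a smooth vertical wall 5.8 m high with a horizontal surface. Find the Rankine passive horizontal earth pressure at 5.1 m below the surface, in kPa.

K_p = (1 + sin φ)/(1 − sin φ) = 4.516.
σ_h = K_p γ z = 4.516 × 16.3 × 5.1 = 375.4 kPa.

375 kPa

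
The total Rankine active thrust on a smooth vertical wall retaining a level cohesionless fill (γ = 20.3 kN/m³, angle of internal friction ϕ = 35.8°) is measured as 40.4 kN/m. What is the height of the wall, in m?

3.90 m

K_a = 0.2619. P_a = ½ K_a γ H² ⇒ H = √(2P_a/(K_a γ)).
H = √(2×40.4/(0.2619×20.3)) = 3.899 m.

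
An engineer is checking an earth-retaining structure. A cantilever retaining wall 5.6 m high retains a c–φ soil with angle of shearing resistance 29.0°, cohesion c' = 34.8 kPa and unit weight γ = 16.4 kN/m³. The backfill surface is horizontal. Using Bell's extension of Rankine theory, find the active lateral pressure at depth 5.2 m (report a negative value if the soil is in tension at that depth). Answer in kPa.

-11.4 kPa

K_a = (1 − sin φ)/(1 + sin φ) = 0.3470.
σ_a = K_a γ z − 2c√K_a = 0.3470×16.4×5.2 − 2×34.8×0.5890 = -11.41 kPa.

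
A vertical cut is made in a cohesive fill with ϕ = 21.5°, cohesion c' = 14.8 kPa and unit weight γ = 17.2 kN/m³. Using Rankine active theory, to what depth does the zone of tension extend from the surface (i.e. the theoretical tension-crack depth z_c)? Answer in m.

2.53 m

K_a = tan²(45° − 21.5°/2) = 0.4636; √K_a = 0.6809.
The active pressure is zero where K_a γ z = 2c√K_a, so z_c = 2c/(γ√K_a) = 2×14.8/(17.2×0.6809) = 2.528 m.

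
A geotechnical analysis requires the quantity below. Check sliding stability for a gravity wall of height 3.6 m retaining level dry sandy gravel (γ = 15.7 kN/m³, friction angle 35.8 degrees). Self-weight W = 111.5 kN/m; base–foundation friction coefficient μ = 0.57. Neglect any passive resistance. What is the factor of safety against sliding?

K_a = tan²(45° − 35.8°/2) = 0.2619.
P_a = ½K_aγH² = 0.5×0.2619×15.7×3.6² = 26.64 kN/m, acting at H/3 = 1.200 m above the base.
FS_sliding = μW / P_a = 0.57×111.5 / 26.64 = 2.386.

2.39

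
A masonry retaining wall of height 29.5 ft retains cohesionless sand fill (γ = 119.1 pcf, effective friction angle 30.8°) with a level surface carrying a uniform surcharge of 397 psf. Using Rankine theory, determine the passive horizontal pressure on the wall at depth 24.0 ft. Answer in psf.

K_p = (1 + sin φ)/(1 − sin φ) = 3.099.
σ_v = γz + q = 119.1 × 24.0 + 397 = 3255 psf.
σ_h = K_p σ_v = 3.099 × 3255 = 10090 psf.

10100 psf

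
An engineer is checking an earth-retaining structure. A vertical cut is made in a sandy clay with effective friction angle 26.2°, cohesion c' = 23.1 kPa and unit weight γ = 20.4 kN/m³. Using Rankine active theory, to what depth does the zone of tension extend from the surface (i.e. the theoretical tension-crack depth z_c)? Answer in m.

K_a = tan²(45° − 26.2°/2) = 0.3874; √K_a = 0.6224.
The active pressure is zero where K_a γ z = 2c√K_a, so z_c = 2c/(γ√K_a) = 2×23.1/(20.4×0.6224) = 3.638 m.

3.64 m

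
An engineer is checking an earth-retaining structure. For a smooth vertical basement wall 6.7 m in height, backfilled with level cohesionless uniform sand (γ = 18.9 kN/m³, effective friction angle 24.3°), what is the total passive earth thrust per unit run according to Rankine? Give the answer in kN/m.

1020 kN/m

K_p = tan²(45° + φ/2) = 2.399.
P_p = ½ K_p γ H² = 0.5 × 2.399 × 18.9 × 6.7² = 1017 kN/m.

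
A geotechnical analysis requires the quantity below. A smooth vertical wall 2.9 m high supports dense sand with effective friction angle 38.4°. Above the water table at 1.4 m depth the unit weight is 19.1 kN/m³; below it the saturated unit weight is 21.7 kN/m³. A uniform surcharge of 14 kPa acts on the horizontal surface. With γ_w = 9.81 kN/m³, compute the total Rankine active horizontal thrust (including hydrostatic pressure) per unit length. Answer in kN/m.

K_a = tan²(45° − φ/2) = 0.2337.
γ' = 21.7 − 9.81 = 11.89 kN/m³. h₂ = H − d_w = 1.5 m.
σ'_h: at surface K_a·q = 3.272; at WT K_a(q+γd_w) = 9.521; at base K_a(q+γd_w+γ'h₂) = 13.69 kPa.
P₁ = ½(3.272+9.521)×1.4 = 8.955; P₂ = ½(9.521+13.69)×1.5 = 17.41; P_w = ½γ_w h₂² = 11.04.
Total = 8.955+17.41+11.04 = 37.40 kN/m.

37.4 kN/m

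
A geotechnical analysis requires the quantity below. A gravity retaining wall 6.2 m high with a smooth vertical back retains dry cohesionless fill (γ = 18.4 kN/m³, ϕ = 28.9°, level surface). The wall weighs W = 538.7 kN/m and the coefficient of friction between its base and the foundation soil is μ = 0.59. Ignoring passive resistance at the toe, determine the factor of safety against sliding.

2.58

K_a = tan²(45° − 28.9°/2) = 0.3484.
P_a = ½K_aγH² = 0.5×0.3484×18.4×6.2² = 123.2 kN/m, acting at H/3 = 2.067 m above the base.
FS_sliding = μW / P_a = 0.59×538.7 / 123.2 = 2.580.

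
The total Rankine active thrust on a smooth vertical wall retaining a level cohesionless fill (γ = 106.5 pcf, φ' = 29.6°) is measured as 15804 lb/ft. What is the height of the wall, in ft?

K_a = 0.3387. P_a = ½ K_a γ H² ⇒ H = √(2P_a/(K_a γ)).
H = √(2×15804/(0.3387×106.5)) = 29.60 ft.

29.6 ft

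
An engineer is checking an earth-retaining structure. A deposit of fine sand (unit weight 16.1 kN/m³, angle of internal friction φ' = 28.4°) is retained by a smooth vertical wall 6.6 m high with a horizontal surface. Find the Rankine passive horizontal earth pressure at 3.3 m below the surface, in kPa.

150 kPa

K_p = (1 + sin φ)/(1 − sin φ) = 2.814.
σ_h = K_p γ z = 2.814 × 16.1 × 3.3 = 149.5 kPa.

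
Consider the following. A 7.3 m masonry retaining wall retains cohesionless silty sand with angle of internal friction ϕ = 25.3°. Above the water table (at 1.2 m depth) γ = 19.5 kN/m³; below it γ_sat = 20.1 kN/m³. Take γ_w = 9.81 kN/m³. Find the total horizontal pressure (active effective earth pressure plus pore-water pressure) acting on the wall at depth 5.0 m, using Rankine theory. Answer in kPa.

62.4 kPa

K_a = (1 − sin φ)/(1 + sin φ) = 0.4012.
γ' = 20.1 − 9.81 = 10.29 kN/m³.
Effective vertical stress at 5.0 m: σ'_v = 19.5×1.2 + 10.29×3.80 = 62.50 kPa.
σ'_h = K_a σ'_v = 0.4012 × 62.50 = 25.08 kPa; u = γ_w × 3.80 = 37.28 kPa.
Total σ_h = 25.08 + 37.28 = 62.35 kPa.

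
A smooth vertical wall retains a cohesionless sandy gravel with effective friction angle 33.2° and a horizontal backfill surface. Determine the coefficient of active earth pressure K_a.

K_a = tan²(45° − φ/2) = tan²(28.40°) = 0.2924.

0.292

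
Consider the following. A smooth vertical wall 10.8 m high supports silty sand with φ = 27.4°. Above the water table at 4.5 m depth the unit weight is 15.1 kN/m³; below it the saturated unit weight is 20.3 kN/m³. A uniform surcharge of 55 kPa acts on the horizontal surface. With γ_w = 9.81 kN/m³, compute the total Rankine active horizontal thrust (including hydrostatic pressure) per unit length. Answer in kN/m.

706 kN/m

K_a = tan²(45° − φ/2) = 0.3697.
γ' = 20.3 − 9.81 = 10.49 kN/m³. h₂ = H − d_w = 6.3 m.
σ'_h: at surface K_a·q = 20.33; at WT K_a(q+γd_w) = 45.45; at base K_a(q+γd_w+γ'h₂) = 69.88 kPa.
P₁ = ½(20.33+45.45)×4.5 = 148.0; P₂ = ½(45.45+69.88)×6.3 = 363.3; P_w = ½γ_w h₂² = 194.7.
Total = 148.0+363.3+194.7 = 706.0 kN/m.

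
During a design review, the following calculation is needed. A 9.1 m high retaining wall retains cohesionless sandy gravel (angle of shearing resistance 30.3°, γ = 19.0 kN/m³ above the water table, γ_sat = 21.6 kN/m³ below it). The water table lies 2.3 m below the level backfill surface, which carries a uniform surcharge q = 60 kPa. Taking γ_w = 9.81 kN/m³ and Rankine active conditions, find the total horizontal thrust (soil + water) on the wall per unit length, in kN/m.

611 kN/m

K_a = tan²(45° − φ/2) = 0.3293.
γ' = 21.6 − 9.81 = 11.79 kN/m³. h₂ = H − d_w = 6.8 m.
σ'_h: at surface K_a·q = 19.76; at WT K_a(q+γd_w) = 34.15; at base K_a(q+γd_w+γ'h₂) = 60.55 kPa.
P₁ = ½(19.76+34.15)×2.3 = 62.00; P₂ = ½(34.15+60.55)×6.8 = 322.0; P_w = ½γ_w h₂² = 226.8.
Total = 62.00+322.0+226.8 = 610.8 kN/m.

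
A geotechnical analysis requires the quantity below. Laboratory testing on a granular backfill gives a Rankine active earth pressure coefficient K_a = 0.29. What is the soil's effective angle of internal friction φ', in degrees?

K_a = tan²(45° − φ/2) ⇒ 45° − φ/2 = arctan(√0.29) = 28.30°.
φ = 2(45° − 28.30°) = 33.39°.

33.4°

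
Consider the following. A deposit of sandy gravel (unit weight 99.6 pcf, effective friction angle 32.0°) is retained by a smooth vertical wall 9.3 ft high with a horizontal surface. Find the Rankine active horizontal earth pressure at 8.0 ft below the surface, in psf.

K_a = (1 − sin φ)/(1 + sin φ) = 0.3073.
σ_h = K_a γ z = 0.3073 × 99.6 × 8.0 = 244.8 psf.

245 psf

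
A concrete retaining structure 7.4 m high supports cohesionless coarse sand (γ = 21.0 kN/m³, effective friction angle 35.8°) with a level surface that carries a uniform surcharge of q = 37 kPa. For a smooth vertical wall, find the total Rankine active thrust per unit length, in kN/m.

K_a = tan²(45° − φ/2) = 0.2619.
Soil triangle: ½ K_a γ H² = 0.5×0.2619×21.0×7.4² = 150.6 kN/m.
Surcharge rectangle: K_a q H = 0.2619×37×7.4 = 71.70 kN/m.
Total = 150.6 + 71.70 = 222.3 kN/m.

222 kN/m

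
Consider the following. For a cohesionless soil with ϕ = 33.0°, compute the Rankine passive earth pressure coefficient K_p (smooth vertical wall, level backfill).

K_p = (1 + sin φ)/(1 − sin φ) = tan²(45° + 33.0°/2) = 3.392.

3.39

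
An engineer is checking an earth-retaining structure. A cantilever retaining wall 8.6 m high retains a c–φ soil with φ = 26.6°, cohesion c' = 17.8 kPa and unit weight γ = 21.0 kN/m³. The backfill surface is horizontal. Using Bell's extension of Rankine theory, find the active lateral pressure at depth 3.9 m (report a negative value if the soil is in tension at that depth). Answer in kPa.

K_a = (1 − sin φ)/(1 + sin φ) = 0.3814.
σ_a = K_a γ z − 2c√K_a = 0.3814×21.0×3.9 − 2×17.8×0.6176 = 9.253 kPa.

9.25 kPa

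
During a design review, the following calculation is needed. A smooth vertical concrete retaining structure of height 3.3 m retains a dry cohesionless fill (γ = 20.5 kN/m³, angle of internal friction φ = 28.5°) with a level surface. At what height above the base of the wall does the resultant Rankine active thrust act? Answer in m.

1.10 m

K_a = 0.3540.
The pressure distribution is triangular, so the resultant acts at H/3 above the base = 3.3/3 = 1.100 m.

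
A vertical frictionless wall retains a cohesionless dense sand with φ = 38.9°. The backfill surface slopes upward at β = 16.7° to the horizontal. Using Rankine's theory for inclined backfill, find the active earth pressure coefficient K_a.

K_a = cos β · (cos β − √(cos²β − cos²φ)) / (cos β + √(cos²β − cos²φ)).
cos β = 0.9578, cos φ = 0.7782, √(cos²β − cos²φ) = 0.5584.
K_a = 0.9578 × (0.9578 − 0.5584)/(0.9578 + 0.5584) = 0.2524.

0.252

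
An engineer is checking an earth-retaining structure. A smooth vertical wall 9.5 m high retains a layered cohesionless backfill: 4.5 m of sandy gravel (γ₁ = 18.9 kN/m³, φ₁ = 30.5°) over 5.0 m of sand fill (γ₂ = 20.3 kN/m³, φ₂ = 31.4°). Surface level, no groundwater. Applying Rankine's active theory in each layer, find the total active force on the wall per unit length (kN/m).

K_a1 = tan²(45°−30.5°/2) = 0.3267; K_a2 = tan²(45°−31.4°/2) = 0.3149.
Layer 1: σ at base = K_a1 γ₁ h₁ = 27.78 kPa; P₁ = ½×27.78×4.5 = 62.51.
Layer 2: σ_v at top = γ₁h₁ = 85.05; σ_h top = K_a2×85.05 = 26.78; σ_h base = K_a2×(85.05+20.3×5.0) = 58.75.
P₂ = ½(26.78+58.75)×5.0 = 213.8. Total P_a = 62.51+213.8 = 276.3 kN/m.

276 kN/m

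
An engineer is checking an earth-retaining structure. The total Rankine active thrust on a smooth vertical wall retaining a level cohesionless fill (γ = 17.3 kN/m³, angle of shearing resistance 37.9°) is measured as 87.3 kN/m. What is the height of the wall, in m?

K_a = 0.2389. P_a = ½ K_a γ H² ⇒ H = √(2P_a/(K_a γ)).
H = √(2×87.3/(0.2389×17.3)) = 6.499 m.

6.50 m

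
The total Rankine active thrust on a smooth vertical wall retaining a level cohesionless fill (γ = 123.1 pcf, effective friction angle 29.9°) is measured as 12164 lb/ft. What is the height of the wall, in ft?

K_a = 0.3347. P_a = ½ K_a γ H² ⇒ H = √(2P_a/(K_a γ)).
H = √(2×12164/(0.3347×123.1)) = 24.30 ft.

24.3 ft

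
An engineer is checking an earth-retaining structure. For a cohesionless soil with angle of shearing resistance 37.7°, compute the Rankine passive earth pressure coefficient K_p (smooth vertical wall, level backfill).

4.15

K_p = (1 + sin φ)/(1 − sin φ) = tan²(45° + 37.7°/2) = 4.148.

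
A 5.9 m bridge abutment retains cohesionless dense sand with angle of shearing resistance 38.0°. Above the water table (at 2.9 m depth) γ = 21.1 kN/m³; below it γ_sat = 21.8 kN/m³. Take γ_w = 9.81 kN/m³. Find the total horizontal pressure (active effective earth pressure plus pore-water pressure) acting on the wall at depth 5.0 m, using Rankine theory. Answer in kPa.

K_a = (1 − sin φ)/(1 + sin φ) = 0.2379.
γ' = 21.8 − 9.81 = 11.99 kN/m³.
Effective vertical stress at 5.0 m: σ'_v = 21.1×2.9 + 11.99×2.10 = 86.37 kPa.
σ'_h = K_a σ'_v = 0.2379 × 86.37 = 20.55 kPa; u = γ_w × 2.10 = 20.60 kPa.
Total σ_h = 20.55 + 20.60 = 41.15 kPa.

41.1 kPa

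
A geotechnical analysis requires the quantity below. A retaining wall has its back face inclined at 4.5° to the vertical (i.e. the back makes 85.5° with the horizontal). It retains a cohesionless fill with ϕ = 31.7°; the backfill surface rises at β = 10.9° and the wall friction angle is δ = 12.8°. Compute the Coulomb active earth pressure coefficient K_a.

K_a = sin²(α+φ) / [sin²α · sin(α−δ) · (1 + √{sin(φ+δ)sin(φ−β) / (sin(α−δ)sin(α+β))})²].
With α = 85.5°, φ = 31.7°, δ = 12.8°, β = 10.9°: K_a = 0.3646.

0.365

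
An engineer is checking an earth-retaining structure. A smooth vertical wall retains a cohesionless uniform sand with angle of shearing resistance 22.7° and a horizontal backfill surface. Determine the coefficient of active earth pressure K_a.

0.443

K_a = (1 − sin φ)/(1 + sin φ) = (1 − sin 22.7°)/(1 + sin 22.7°) = 0.4431.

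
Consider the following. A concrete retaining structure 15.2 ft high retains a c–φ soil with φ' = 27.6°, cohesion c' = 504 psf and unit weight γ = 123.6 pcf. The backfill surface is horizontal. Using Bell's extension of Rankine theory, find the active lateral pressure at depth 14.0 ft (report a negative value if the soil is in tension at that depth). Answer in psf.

24.2 psf

K_a = (1 − sin φ)/(1 + sin φ) = 0.3668.
σ_a = K_a γ z − 2c√K_a = 0.3668×123.6×14.0 − 2×504×0.6056 = 24.21 psf.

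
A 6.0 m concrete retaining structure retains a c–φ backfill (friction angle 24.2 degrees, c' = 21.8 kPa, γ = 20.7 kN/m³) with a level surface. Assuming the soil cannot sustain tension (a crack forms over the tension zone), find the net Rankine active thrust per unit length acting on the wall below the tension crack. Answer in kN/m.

32.6 kN/m

K_a = 0.4185; √K_a = 0.6469.
Tension-crack depth z_c = 2c/(γ√K_a) = 2×21.8/(20.7×0.6469) = 3.256 m.
σ_a at base = K_a γ H − 2c√K_a = 0.4185×20.7×6.0 − 2×21.8×0.6469 = 23.77 kPa.
P_a = ½ × 23.77 × (H − z_c) = 0.5×23.77×2.744 = 32.62 kN/m.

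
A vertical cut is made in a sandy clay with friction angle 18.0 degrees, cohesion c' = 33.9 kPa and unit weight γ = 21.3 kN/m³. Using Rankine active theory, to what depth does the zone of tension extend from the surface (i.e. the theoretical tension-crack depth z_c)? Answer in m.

4.38 m

K_a = tan²(45° − 18.0°/2) = 0.5279; √K_a = 0.7265.
The active pressure is zero where K_a γ z = 2c√K_a, so z_c = 2c/(γ√K_a) = 2×33.9/(21.3×0.7265) = 4.381 m.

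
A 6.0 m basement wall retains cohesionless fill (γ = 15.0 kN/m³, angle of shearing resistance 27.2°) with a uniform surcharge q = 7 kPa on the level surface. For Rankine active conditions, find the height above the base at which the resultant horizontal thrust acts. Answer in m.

2.13 m

K_a = 0.3726.
Triangular part P₁ = ½K_aγH² = 100.6 at H/3 = 2.000 m; rectangular part P₂ = K_a q H = 15.65 at H/2 = 3.000 m.
ȳ = (P₁·2.000 + P₂·3.000)/(P₁+P₂) = 2.135 m.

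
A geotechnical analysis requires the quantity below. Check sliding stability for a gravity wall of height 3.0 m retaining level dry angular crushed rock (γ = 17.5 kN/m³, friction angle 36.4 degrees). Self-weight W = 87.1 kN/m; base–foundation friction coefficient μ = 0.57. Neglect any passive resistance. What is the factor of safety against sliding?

2.47

K_a = tan²(45° − 36.4°/2) = 0.2552.
P_a = ½K_aγH² = 0.5×0.2552×17.5×3.0² = 20.09 kN/m, acting at H/3 = 1.000 m above the base.
FS_sliding = μW / P_a = 0.57×87.1 / 20.09 = 2.471.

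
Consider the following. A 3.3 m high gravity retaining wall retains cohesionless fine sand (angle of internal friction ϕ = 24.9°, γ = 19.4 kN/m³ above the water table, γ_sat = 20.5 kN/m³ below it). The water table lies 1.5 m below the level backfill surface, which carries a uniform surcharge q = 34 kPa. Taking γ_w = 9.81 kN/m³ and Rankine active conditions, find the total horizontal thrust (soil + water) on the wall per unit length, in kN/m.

98.9 kN/m

K_a = tan²(45° − φ/2) = 0.4074.
γ' = 20.5 − 9.81 = 10.69 kN/m³. h₂ = H − d_w = 1.8 m.
σ'_h: at surface K_a·q = 13.85; at WT K_a(q+γd_w) = 25.71; at base K_a(q+γd_w+γ'h₂) = 33.55 kPa.
P₁ = ½(13.85+25.71)×1.5 = 29.67; P₂ = ½(25.71+33.55)×1.8 = 53.33; P_w = ½γ_w h₂² = 15.89.
Total = 29.67+53.33+15.89 = 98.89 kN/m.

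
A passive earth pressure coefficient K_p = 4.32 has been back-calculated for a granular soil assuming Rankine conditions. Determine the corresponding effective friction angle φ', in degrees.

38.6°

K_p = (1+sin φ)/(1−sin φ) ⇒ sin φ = (K_p − 1)/(K_p + 1) = 0.6241.
φ = arcsin(0.6241) = 38.61°.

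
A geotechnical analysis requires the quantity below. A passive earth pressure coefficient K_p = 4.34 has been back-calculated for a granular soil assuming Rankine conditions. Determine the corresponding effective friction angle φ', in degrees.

38.7°

K_p = (1+sin φ)/(1−sin φ) ⇒ sin φ = (K_p − 1)/(K_p + 1) = 0.6255.
φ = arcsin(0.6255) = 38.72°.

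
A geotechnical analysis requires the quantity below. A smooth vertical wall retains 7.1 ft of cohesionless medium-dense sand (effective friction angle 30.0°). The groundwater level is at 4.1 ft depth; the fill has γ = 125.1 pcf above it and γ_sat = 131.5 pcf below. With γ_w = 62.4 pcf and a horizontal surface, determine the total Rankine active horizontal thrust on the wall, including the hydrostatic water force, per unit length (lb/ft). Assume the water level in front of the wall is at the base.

1250 lb/ft

K_a = tan²(45° − φ/2) = 0.3333.
γ' = 131.5 − 62.4 = 69.10 pcf. Depth below WT = 3.0 ft.
σ'_h at WT = K_a γ d_w = 171.0 psf; at base = 171.0 + K_a γ' × 3.0 = 240.1 psf.
P₁ (0–4.1 ft) = ½×171.0×4.1 = 350.5. P₂ (4.1–7.1 ft) = ½(171.0+240.1)×3.0 = 616.6.
P_w = ½ γ_w h₂² = 0.5×62.4×3.0² = 280.8. Total = 350.5+616.6+280.8 = 1248 lb/ft.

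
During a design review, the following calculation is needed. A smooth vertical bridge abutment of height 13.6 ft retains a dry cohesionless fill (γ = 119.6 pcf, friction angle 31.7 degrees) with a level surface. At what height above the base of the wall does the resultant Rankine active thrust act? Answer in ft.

K_a = 0.3111.
The pressure distribution is triangular, so the resultant acts at H/3 above the base = 13.6/3 = 4.533 ft.

4.53 ft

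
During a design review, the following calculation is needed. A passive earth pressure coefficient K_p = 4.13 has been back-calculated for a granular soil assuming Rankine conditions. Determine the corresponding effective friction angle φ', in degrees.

K_p = (1+sin φ)/(1−sin φ) ⇒ sin φ = (K_p − 1)/(K_p + 1) = 0.6101.
φ = arcsin(0.6101) = 37.60°.

37.6°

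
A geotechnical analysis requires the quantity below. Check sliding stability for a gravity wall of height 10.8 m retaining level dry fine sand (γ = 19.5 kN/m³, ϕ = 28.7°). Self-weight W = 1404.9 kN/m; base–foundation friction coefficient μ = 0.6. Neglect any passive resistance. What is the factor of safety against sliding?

K_a = tan²(45° − 28.7°/2) = 0.3511.
P_a = ½K_aγH² = 0.5×0.3511×19.5×10.8² = 399.3 kN/m, acting at H/3 = 3.600 m above the base.
FS_sliding = μW / P_a = 0.6×1404.9 / 399.3 = 2.111.

2.11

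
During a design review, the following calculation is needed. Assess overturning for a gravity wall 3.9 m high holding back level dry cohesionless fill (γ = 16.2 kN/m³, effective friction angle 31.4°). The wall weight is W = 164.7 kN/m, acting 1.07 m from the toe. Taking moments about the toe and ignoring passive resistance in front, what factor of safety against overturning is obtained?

3.49

K_a = tan²(45° − 31.4°/2) = 0.3149.
P_a = ½K_aγH² = 0.5×0.3149×16.2×3.9² = 38.80 kN/m, acting at H/3 = 1.300 m above the base.
Overturning moment M_o = P_a × H/3 = 38.80 × 1.300 = 50.44.
Resisting moment M_r = W × 1.07 = 164.7 × 1.07 = 176.2.
FS_overturning = M_r/M_o = 176.2/50.44 = 3.494.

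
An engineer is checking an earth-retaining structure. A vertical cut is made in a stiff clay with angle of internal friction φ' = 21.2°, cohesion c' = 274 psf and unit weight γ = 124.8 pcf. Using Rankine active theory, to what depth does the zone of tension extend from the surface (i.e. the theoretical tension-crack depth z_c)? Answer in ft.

6.41 ft

K_a = tan²(45° − 21.2°/2) = 0.4688; √K_a = 0.6847.
The active pressure is zero where K_a γ z = 2c√K_a, so z_c = 2c/(γ√K_a) = 2×274/(124.8×0.6847) = 6.413 ft.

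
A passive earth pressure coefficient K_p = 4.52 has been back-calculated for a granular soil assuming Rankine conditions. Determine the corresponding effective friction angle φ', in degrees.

K_p = (1+sin φ)/(1−sin φ) ⇒ sin φ = (K_p − 1)/(K_p + 1) = 0.6377.
φ = arcsin(0.6377) = 39.62°.

39.6°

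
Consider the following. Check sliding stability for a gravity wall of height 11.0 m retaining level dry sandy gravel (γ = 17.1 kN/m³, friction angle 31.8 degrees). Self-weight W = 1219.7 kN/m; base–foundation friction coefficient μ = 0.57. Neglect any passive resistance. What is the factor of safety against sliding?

2.17

K_a = tan²(45° − 31.8°/2) = 0.3098.
P_a = ½K_aγH² = 0.5×0.3098×17.1×11.0² = 320.5 kN/m, acting at H/3 = 3.667 m above the base.
FS_sliding = μW / P_a = 0.57×1219.7 / 320.5 = 2.169.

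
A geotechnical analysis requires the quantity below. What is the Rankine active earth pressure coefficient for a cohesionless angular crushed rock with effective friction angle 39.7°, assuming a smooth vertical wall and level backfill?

0.220

K_a = tan²(45° − φ/2) = tan²(25.15°) = 0.2204.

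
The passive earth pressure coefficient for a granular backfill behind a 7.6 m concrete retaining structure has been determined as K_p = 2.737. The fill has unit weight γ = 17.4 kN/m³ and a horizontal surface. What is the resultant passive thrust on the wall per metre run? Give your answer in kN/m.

P = ½ K_p γ H² = 0.5 × 2.737 × 17.4 × 7.6² = 1375 kN/m.

1380 kN/m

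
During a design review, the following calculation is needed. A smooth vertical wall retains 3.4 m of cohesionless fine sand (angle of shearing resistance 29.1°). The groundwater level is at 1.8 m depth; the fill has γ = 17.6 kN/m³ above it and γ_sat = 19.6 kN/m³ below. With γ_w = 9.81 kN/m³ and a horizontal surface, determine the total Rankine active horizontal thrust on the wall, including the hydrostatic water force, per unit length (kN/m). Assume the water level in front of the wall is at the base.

44.3 kN/m

K_a = tan²(45° − φ/2) = 0.3456.
γ' = 19.6 − 9.81 = 9.790 kN/m³. Depth below WT = 1.6 m.
σ'_h at WT = K_a γ d_w = 10.95 kPa; at base = 10.95 + K_a γ' × 1.6 = 16.36 kPa.
P₁ (0–1.8 m) = ½×10.95×1.8 = 9.853. P₂ (1.8–3.4 m) = ½(10.95+16.36)×1.6 = 21.85.
P_w = ½ γ_w h₂² = 0.5×9.81×1.6² = 12.56. Total = 9.853+21.85+12.56 = 44.26 kN/m.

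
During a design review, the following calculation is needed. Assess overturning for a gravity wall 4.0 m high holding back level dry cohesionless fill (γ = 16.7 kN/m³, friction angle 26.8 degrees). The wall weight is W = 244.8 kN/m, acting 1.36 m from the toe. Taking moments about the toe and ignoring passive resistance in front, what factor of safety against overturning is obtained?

4.94

K_a = tan²(45° − 26.8°/2) = 0.3785.
P_a = ½K_aγH² = 0.5×0.3785×16.7×4.0² = 50.56 kN/m, acting at H/3 = 1.333 m above the base.
Overturning moment M_o = P_a × H/3 = 50.56 × 1.333 = 67.42.
Resisting moment M_r = W × 1.36 = 244.8 × 1.36 = 332.9.
FS_overturning = M_r/M_o = 332.9/67.42 = 4.938.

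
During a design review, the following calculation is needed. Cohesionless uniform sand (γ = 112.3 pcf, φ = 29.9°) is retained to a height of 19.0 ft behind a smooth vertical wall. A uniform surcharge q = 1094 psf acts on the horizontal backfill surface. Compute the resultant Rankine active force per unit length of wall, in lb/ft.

K_a = tan²(45° − φ/2) = 0.3347.
Soil triangle: ½ K_a γ H² = 0.5×0.3347×112.3×19.0² = 6784 lb/ft.
Surcharge rectangle: K_a q H = 0.3347×1094×19.0 = 6957 lb/ft.
Total = 6784 + 6957 = 13740 lb/ft.

13700 lb/ft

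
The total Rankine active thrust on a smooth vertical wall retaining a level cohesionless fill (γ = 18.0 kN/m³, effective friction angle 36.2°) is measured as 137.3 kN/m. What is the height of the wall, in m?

K_a = 0.2574. P_a = ½ K_a γ H² ⇒ H = √(2P_a/(K_a γ)).
H = √(2×137.3/(0.2574×18.0)) = 7.699 m.

7.70 m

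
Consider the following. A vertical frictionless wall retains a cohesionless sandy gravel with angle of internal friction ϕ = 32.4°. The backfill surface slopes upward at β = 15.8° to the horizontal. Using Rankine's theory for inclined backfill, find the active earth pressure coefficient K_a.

0.338

K_a = cos β · (cos β − √(cos²β − cos²φ)) / (cos β + √(cos²β − cos²φ)).
cos β = 0.9622, cos φ = 0.8443, √(cos²β − cos²φ) = 0.4615.
K_a = 0.9622 × (0.9622 − 0.4615)/(0.9622 + 0.4615) = 0.3384.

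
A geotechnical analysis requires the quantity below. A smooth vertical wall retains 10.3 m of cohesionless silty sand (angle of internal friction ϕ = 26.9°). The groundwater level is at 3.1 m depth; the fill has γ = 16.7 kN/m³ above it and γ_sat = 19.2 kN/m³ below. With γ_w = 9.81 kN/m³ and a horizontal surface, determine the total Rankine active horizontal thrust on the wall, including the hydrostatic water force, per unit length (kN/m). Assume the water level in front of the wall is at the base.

517 kN/m

K_a = tan²(45° − φ/2) = 0.3770.
γ' = 19.2 − 9.81 = 9.390 kN/m³. Depth below WT = 7.2 m.
σ'_h at WT = K_a γ d_w = 19.52 kPa; at base = 19.52 + K_a γ' × 7.2 = 45.01 kPa.
P₁ (0–3.1 m) = ½×19.52×3.1 = 30.25. P₂ (3.1–10.3 m) = ½(19.52+45.01)×7.2 = 232.3.
P_w = ½ γ_w h₂² = 0.5×9.81×7.2² = 254.3. Total = 30.25+232.3+254.3 = 516.8 kN/m.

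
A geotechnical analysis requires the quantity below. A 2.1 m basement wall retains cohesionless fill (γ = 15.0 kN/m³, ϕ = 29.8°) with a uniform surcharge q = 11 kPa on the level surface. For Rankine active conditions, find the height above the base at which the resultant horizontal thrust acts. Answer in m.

0.844 m

K_a = 0.3360.
Triangular part P₁ = ½K_aγH² = 11.11 at H/3 = 0.7000 m; rectangular part P₂ = K_a q H = 7.762 at H/2 = 1.050 m.
ȳ = (P₁·0.7000 + P₂·1.050)/(P₁+P₂) = 0.8439 m.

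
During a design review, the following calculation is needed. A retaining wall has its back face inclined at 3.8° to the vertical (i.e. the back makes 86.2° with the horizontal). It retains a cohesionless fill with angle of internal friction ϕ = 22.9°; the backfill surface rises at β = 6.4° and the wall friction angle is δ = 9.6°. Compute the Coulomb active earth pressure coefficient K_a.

K_a = sin²(α+φ) / [sin²α · sin(α−δ) · (1 + √{sin(φ+δ)sin(φ−β) / (sin(α−δ)sin(α+β))})²].
With α = 86.2°, φ = 22.9°, δ = 9.6°, β = 6.4°: K_a = 0.4729.

0.473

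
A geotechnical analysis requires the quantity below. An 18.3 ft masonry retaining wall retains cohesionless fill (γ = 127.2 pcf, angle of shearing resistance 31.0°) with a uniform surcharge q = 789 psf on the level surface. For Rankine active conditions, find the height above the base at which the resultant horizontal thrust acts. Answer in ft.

7.33 ft

K_a = 0.3201.
Triangular part P₁ = ½K_aγH² = 6818 at H/3 = 6.100 ft; rectangular part P₂ = K_a q H = 4622 at H/2 = 9.150 ft.
ȳ = (P₁·6.100 + P₂·9.150)/(P₁+P₂) = 7.332 ft.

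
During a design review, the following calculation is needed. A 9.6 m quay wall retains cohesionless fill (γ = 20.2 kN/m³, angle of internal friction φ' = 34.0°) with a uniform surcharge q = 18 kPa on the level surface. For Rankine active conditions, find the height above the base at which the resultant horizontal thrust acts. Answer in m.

K_a = 0.2827.
Triangular part P₁ = ½K_aγH² = 263.2 at H/3 = 3.200 m; rectangular part P₂ = K_a q H = 48.85 at H/2 = 4.800 m.
ȳ = (P₁·3.200 + P₂·4.800)/(P₁+P₂) = 3.451 m.

3.45 m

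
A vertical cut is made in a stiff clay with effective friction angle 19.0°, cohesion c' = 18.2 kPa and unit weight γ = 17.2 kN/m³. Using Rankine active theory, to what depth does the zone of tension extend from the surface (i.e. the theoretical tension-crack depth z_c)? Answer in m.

2.97 m

K_a = tan²(45° − 19.0°/2) = 0.5088; √K_a = 0.7133.
The active pressure is zero where K_a γ z = 2c√K_a, so z_c = 2c/(γ√K_a) = 2×18.2/(17.2×0.7133) = 2.967 m.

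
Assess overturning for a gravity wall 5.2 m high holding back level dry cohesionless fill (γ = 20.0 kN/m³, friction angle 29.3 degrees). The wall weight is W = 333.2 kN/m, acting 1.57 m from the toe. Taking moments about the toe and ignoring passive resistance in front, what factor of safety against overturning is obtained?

K_a = tan²(45° − 29.3°/2) = 0.3428.
P_a = ½K_aγH² = 0.5×0.3428×20.0×5.2² = 92.70 kN/m, acting at H/3 = 1.733 m above the base.
Overturning moment M_o = P_a × H/3 = 92.70 × 1.733 = 160.7.
Resisting moment M_r = W × 1.57 = 333.2 × 1.57 = 523.1.
FS_overturning = M_r/M_o = 523.1/160.7 = 3.256.

3.26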